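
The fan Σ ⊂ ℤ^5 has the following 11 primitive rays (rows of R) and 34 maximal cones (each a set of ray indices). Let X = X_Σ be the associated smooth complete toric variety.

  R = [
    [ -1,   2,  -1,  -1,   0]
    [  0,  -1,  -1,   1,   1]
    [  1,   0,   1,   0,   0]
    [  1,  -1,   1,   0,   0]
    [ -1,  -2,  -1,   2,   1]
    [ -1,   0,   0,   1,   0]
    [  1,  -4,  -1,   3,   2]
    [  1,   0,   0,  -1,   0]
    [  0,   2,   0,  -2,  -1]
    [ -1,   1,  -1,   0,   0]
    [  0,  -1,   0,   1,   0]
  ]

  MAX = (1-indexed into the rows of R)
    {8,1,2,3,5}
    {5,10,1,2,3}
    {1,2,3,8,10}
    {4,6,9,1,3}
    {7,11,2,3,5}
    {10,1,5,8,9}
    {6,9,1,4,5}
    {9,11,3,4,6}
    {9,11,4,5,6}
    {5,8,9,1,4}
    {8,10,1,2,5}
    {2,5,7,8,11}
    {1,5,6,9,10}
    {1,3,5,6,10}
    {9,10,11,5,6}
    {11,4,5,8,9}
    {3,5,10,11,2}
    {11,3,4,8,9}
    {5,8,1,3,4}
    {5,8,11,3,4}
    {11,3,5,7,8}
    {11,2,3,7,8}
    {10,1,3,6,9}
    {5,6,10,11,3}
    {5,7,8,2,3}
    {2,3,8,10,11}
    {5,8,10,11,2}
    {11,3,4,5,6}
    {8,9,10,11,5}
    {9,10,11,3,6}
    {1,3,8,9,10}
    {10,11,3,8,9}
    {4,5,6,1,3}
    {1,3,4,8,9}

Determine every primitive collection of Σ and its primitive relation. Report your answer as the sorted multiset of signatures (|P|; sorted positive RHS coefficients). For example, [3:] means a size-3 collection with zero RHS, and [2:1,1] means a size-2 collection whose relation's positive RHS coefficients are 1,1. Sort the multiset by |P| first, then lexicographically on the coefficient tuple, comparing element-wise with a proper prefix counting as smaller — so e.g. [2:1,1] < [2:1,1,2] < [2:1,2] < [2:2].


Minimal non-faces — 14 found among 11 rays, 34 max cones:

  P={4,10}:  v_{4} + v_{10} = 0  ⟹  sig = [2:]
  P={6,8}:  v_{6} + v_{8} = 0  ⟹  sig = [2:]
  P={1,11}:  v_{1} + v_{11} = v_{10}  ⟹  sig = [2:1]
  P={2,9}:  v_{2} + v_{9} = v_{8} + v_{10}  ⟹  sig = [2:1,1]
  P={2,4}:  v_{2} + v_{4} = v_{3} + v_{5} + v_{8}  ⟹  sig = [2:1,1,1]
  P={2,6}:  v_{2} + v_{6} = v_{3} + v_{5} + v_{10}  ⟹  sig = [2:1,1,1]
  P={7,9}:  v_{7} + v_{9} = v_{2} + v_{8} + v_{11}  ⟹  sig = [2:1,1,1]
  P={6,7}:  v_{6} + v_{7} = v_{2} + v_{3} + v_{5} + v_{11}  ⟹  sig = [2:1,1,1,1]
  P={7,10}:  v_{7} + v_{10} = 2·v_{2} + v_{11}  ⟹  sig = [2:1,2]
  P={4,7}:  v_{4} + v_{7} = 2·v_{3} + 2·v_{5} + 2·v_{8} + v_{11}  ⟹  sig = [2:1,2,2,2]
  P={1,7}:  v_{1} + v_{7} = 2·v_{2}  ⟹  sig = [2:2]
  P={3,5,9}:  v_{3} + v_{5} + v_{9} = 0  ⟹  sig = [3:]
  P={3,5,8,10}:  v_{3} + v_{5} + v_{8} + v_{10} = v_{2}  ⟹  sig = [4:1]
  P={2,3,5,8,11}:  v_{2} + v_{3} + v_{5} + v_{8} + v_{11} = v_{7}  ⟹  sig = [5:1]

so the primitive-relation signature multiset is
    |P|=2: 11 collections, coeffs (), (), (1), (1,1), (1,1,1), (1,1,1), (1,1,1), (1,1,1,1), (1,2), (1,2,2,2), (2)
    |P|=3: 1 collection, coeffs ()
    |P|=4: 1 collection, coeffs (1)
    |P|=5: 1 collection, coeffs (1)


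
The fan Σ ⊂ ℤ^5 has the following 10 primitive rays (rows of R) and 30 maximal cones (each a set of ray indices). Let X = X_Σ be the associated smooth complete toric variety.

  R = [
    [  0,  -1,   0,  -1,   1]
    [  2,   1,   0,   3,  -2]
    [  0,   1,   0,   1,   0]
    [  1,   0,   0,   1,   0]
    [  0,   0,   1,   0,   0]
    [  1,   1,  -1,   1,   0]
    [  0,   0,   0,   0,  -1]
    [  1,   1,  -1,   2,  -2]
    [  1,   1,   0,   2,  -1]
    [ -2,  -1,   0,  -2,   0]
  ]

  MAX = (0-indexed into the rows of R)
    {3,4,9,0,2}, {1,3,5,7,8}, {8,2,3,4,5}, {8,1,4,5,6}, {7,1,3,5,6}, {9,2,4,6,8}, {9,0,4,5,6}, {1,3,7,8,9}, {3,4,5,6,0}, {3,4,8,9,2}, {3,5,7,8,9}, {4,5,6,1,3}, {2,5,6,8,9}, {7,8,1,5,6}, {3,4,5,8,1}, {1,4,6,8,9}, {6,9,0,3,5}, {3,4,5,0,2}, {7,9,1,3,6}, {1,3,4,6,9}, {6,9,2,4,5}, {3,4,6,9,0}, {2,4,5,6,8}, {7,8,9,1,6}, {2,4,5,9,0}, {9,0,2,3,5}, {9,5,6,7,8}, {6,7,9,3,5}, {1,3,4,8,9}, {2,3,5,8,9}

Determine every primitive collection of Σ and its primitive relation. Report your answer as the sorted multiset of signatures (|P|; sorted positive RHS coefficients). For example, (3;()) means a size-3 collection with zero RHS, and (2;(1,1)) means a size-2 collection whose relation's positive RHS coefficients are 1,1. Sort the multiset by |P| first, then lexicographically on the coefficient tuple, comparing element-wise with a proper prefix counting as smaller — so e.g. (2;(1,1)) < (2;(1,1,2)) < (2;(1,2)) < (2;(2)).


Minimal non-faces — 12 found among 10 rays, 30 max cones:

  P={0,8}:  v_{0} + v_{8} = v_{3} — sig = (2;(1))
  P={4,7}:  v_{4} + v_{7} = v_{6} + v_{8} — sig = (2;(1,1))
  P={0,7}:  v_{0} + v_{7} = 2·v_{3} + v_{5} + v_{6} + v_{9} — sig = (2;(1,1,1,2))
  P={2,7}:  v_{2} + v_{7} = v_{5} + 2·v_{8} + v_{9} — sig = (2;(1,1,2))
  P={0,1}:  v_{0} + v_{1} = 2·v_{3} + v_{6} — sig = (2;(1,2))
  P={1,2}:  v_{1} + v_{2} = 2·v_{8} — sig = (2;(2))
  P={0,2,6}:  v_{0} + v_{2} + v_{6} = 0 — sig = (3;())
  P={1,5,9}:  v_{1} + v_{5} + v_{9} = v_{7} — sig = (3;(1))
  P={2,3,6}:  v_{2} + v_{3} + v_{6} = v_{8} — sig = (3;(1))
  P={3,6,8}:  v_{3} + v_{6} + v_{8} = v_{1} — sig = (3;(1))
  P={3,4,5,9}:  v_{3} + v_{4} + v_{5} + v_{9} = 0 — sig = (4;())
  P={4,5,8,9}:  v_{4} + v_{5} + v_{8} + v_{9} = v_{2} + v_{6} — sig = (4;(1,1))

Sorted signature multiset PRS(X):
    (2;(1))
    (2;(1,1))
    (2;(1,1,1,2))
    (2;(1,1,2))
    (2;(1,2))
    (2;(2))
    (3;())
    (3;(1))
    (3;(1))
    (3;(1))
    (4;())
    (4;(1,1))


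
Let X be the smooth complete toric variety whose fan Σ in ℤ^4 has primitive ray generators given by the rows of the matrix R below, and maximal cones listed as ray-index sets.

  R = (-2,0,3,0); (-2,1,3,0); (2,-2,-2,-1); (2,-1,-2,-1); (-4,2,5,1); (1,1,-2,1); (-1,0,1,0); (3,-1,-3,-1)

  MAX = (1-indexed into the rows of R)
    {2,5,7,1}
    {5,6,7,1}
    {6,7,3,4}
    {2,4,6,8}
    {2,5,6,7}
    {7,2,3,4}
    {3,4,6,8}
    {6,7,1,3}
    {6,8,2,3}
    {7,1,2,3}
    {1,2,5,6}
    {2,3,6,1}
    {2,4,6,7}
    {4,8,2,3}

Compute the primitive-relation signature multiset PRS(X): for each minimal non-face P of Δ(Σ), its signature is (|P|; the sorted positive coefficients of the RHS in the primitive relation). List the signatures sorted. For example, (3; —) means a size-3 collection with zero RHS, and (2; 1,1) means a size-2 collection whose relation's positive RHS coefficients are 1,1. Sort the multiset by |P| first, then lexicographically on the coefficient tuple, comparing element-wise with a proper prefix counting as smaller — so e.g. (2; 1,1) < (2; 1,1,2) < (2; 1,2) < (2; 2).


9 collections generate NE(X_Σ); each relation:

  P={3,5}:  v_{3} + v_{5} = v_{1} ; sig = (2; 1)
  P={4,5}:  v_{4} + v_{5} = v_{2} ; sig = (2; 1)
  P={7,8}:  v_{7} + v_{8} = v_{4} ; sig = (2; 1)
  P={1,4}:  v_{1} + v_{4} = v_{2} + v_{3} ; sig = (2; 1,1)
  P={5,8}:  v_{5} + v_{8} = 2·v_{2} + v_{3} + v_{6} ; sig = (2; 1,1,2)
  P={1,8}:  v_{1} + v_{8} = 2·v_{2} + 2·v_{3} + v_{6} ; sig = (2; 1,2,2)
  P={2,3,6,7}:  v_{2} + v_{3} + v_{6} + v_{7} = 0 ; sig = (4; —)
  P={1,2,6,7}:  v_{1} + v_{2} + v_{6} + v_{7} = v_{5} ; sig = (4; 1)
  P={2,3,4,6}:  v_{2} + v_{3} + v_{4} + v_{6} = v_{8} ; sig = (4; 1)

Hence PRS(X_Σ) =
{ (2; 1) ×3,  (2; 1,1),  (2; 1,1,2),  (2; 1,2,2),  (4; —),  (4; 1) ×2 }


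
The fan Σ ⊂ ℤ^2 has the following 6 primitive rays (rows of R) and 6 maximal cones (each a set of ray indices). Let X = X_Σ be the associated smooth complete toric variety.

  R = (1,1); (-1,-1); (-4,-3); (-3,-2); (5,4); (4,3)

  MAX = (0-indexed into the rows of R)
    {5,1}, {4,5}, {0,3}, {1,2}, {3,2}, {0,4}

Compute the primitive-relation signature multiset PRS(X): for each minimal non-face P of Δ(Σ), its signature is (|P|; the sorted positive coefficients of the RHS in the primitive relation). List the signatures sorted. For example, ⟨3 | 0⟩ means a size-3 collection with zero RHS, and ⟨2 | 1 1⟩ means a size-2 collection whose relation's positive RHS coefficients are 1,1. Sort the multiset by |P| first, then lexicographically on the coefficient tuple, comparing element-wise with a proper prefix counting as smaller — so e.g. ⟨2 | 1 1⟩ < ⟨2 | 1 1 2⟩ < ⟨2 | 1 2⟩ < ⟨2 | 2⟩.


Σ has 9 primitive collections:

  P = {0,1}:  v_{0} + v_{1} = 0  so sig = ⟨2 | 0⟩
  P = {2,5}:  v_{2} + v_{5} = 0  so sig = ⟨2 | 0⟩
  P = {0,2}:  v_{0} + v_{2} = v_{3}  so sig = ⟨2 | 1⟩
  P = {0,5}:  v_{0} + v_{5} = v_{4}  so sig = ⟨2 | 1⟩
  P = {1,3}:  v_{1} + v_{3} = v_{2}  so sig = ⟨2 | 1⟩
  P = {1,4}:  v_{1} + v_{4} = v_{5}  so sig = ⟨2 | 1⟩
  P = {2,4}:  v_{2} + v_{4} = v_{0}  so sig = ⟨2 | 1⟩
  P = {3,5}:  v_{3} + v_{5} = v_{0}  so sig = ⟨2 | 1⟩
  P = {3,4}:  v_{3} + v_{4} = 2·v_{0}  so sig = ⟨2 | 2⟩

Signatures (|P|; sorted positive RHS coefficients), sorted:
    ⟨2 | 0⟩
    ⟨2 | 0⟩
    ⟨2 | 1⟩
    ⟨2 | 1⟩
    ⟨2 | 1⟩
    ⟨2 | 1⟩
    ⟨2 | 1⟩
    ⟨2 | 1⟩
    ⟨2 | 2⟩


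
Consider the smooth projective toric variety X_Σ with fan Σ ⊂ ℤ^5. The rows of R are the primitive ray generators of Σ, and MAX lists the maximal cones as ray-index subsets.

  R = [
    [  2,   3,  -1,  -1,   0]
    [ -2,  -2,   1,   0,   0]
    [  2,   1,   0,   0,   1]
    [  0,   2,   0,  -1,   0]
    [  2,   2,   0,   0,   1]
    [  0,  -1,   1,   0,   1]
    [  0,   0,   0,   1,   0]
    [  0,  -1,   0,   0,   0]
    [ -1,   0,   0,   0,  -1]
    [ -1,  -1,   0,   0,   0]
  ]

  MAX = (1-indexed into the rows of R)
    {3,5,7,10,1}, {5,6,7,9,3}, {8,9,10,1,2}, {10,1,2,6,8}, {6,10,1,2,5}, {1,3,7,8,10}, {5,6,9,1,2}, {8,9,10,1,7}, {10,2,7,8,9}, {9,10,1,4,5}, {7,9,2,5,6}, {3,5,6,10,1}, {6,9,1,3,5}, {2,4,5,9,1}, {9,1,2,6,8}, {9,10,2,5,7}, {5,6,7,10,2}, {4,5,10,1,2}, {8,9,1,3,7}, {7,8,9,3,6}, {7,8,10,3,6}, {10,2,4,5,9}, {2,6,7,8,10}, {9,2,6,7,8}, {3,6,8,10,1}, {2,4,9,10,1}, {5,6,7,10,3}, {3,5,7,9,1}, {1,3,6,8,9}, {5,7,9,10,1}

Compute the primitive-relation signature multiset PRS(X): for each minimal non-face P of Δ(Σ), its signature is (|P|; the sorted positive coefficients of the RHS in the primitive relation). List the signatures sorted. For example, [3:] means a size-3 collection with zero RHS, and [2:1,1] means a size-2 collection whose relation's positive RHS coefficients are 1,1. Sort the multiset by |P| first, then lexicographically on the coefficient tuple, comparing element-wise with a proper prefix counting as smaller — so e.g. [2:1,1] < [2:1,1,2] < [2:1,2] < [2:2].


Σ has 11 primitive collections:

  P = {2,3}:  v_{2} + v_{3} = v_{6}  so sig = [2:1]
  P = {5,8}:  v_{5} + v_{8} = v_{3}  so sig = [2:1]
  P = {4,8}:  v_{4} + v_{8} = v_{1} + v_{2}  so sig = [2:1,1]
  P = {3,4}:  v_{3} + v_{4} = v_{1} + v_{2} + v_{5}  so sig = [2:1,1,1]
  P = {4,6}:  v_{4} + v_{6} = v_{1} + 2·v_{2} + v_{5}  so sig = [2:1,1,2]
  P = {4,7}:  v_{4} + v_{7} = 2·v_{5} + 2·v_{9} + 2·v_{10}  so sig = [2:2,2,2]
  P = {3,9,10}:  v_{3} + v_{9} + v_{10} = 0  so sig = [3:]
  P = {1,6,7}:  v_{1} + v_{6} + v_{7} = v_{5}  so sig = [3:1]
  P = {6,9,10}:  v_{6} + v_{9} + v_{10} = v_{2}  so sig = [3:1]
  P = {1,2,7}:  v_{1} + v_{2} + v_{7} = v_{5} + v_{9} + v_{10}  so sig = [3:1,1,1]
  P = {1,2,5,9,10}:  v_{1} + v_{2} + v_{5} + v_{9} + v_{10} = v_{4}  so sig = [5:1]

Sorted signature multiset PRS(X):
{ [2:1] ×2,  [2:1,1],  [2:1,1,1],  [2:1,1,2],  [2:2,2,2],  [3:],  [3:1] ×2,  [3:1,1,1],  [5:1] }


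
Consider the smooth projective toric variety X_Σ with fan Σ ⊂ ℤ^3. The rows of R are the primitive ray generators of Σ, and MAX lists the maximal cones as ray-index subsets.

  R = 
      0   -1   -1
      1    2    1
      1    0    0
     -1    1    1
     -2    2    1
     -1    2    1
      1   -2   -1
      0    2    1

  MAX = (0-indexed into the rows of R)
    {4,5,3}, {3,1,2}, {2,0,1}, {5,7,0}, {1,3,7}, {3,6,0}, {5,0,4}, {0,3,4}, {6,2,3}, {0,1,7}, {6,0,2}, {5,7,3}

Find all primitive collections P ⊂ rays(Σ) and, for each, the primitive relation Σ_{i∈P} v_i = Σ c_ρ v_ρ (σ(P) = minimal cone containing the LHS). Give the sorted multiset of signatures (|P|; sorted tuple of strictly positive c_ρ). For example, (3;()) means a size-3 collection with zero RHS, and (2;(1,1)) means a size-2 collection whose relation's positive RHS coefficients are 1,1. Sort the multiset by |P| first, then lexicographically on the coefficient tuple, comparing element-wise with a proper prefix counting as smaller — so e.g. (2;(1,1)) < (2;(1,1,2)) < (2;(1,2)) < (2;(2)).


Σ has 14 primitive collections:

  P={5,6}:  v_{5} + v_{6} = 0 ; sig = (2;())
  P={2,4}:  v_{2} + v_{4} = v_{5} ; sig = (2;(1))
  P={2,5}:  v_{2} + v_{5} = v_{7} ; sig = (2;(1))
  P={2,7}:  v_{2} + v_{7} = v_{1} ; sig = (2;(1))
  P={6,7}:  v_{6} + v_{7} = v_{2} ; sig = (2;(1))
  P={1,4}:  v_{1} + v_{4} = v_{5} + v_{7} ; sig = (2;(1,1))
  P={4,6}:  v_{4} + v_{6} = v_{0} + v_{3} ; sig = (2;(1,1))
  P={1,5}:  v_{1} + v_{5} = 2·v_{7} ; sig = (2;(2))
  P={1,6}:  v_{1} + v_{6} = 2·v_{2} ; sig = (2;(2))
  P={4,7}:  v_{4} + v_{7} = 2·v_{5} ; sig = (2;(2))
  P={0,2,3}:  v_{0} + v_{2} + v_{3} = 0 ; sig = (3;())
  P={0,1,3}:  v_{0} + v_{1} + v_{3} = v_{7} ; sig = (3;(1))
  P={0,3,5}:  v_{0} + v_{3} + v_{5} = v_{4} ; sig = (3;(1))
  P={0,3,7}:  v_{0} + v_{3} + v_{7} = v_{5} ; sig = (3;(1))

Signatures (|P|; sorted positive RHS coefficients), sorted:
[(2;()), (2;(1)), (2;(1)), (2;(1)), (2;(1)), (2;(1,1)), (2;(1,1)), (2;(2)), (2;(2)), (2;(2)), (3;()), (3;(1)), (3;(1)), (3;(1))]


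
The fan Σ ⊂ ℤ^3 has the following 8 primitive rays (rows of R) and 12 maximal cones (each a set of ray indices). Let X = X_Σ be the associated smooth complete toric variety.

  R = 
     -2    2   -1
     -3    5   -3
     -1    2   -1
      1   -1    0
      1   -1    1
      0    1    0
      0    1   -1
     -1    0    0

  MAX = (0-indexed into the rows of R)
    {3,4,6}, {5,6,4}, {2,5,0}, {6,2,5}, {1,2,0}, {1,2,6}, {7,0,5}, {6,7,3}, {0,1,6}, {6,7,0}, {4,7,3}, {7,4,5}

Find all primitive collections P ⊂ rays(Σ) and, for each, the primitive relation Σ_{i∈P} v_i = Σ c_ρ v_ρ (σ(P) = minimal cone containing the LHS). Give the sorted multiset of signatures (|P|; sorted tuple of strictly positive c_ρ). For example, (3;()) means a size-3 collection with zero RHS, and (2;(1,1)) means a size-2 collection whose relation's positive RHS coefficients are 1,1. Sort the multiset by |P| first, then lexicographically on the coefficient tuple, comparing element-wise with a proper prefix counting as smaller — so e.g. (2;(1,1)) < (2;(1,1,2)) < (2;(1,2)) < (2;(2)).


14 collections generate NE(X_Σ); each relation:

  P={2,3}:  v_{2} + v_{3} = v_{6}  so sig = (2;(1))
  P={2,4}:  v_{2} + v_{4} = v_{5}  so sig = (2;(1))
  P={2,7}:  v_{2} + v_{7} = v_{0}  so sig = (2;(1))
  P={0,3}:  v_{0} + v_{3} = v_{6} + v_{7}  so sig = (2;(1,1))
  P={0,4}:  v_{0} + v_{4} = v_{5} + v_{7}  so sig = (2;(1,1))
  P={3,5}:  v_{3} + v_{5} = v_{4} + v_{6}  so sig = (2;(1,1))
  P={1,3}:  v_{1} + v_{3} = v_{0} + 2·v_{6}  so sig = (2;(1,2))
  P={1,7}:  v_{1} + v_{7} = 2·v_{0} + v_{6}  so sig = (2;(1,2))
  P={1,4}:  v_{1} + v_{4} = 2·v_{2}  so sig = (2;(2))
  P={1,5}:  v_{1} + v_{5} = 3·v_{2}  so sig = (2;(3))
  P={4,6,7}:  v_{4} + v_{6} + v_{7} = 0  so sig = (3;())
  P={0,2,6}:  v_{0} + v_{2} + v_{6} = v_{1}  so sig = (3;(1))
  P={5,6,7}:  v_{5} + v_{6} + v_{7} = v_{2}  so sig = (3;(1))
  P={0,5,6}:  v_{0} + v_{5} + v_{6} = 2·v_{2}  so sig = (3;(2))

Hence PRS(X_Σ) =
    |P|=2: 10 collections, coeffs (1), (1), (1), (1,1), (1,1), (1,1), (1,2), (1,2), (2), (3)
    |P|=3: 4 collections, coeffs (), (1), (1), (2)


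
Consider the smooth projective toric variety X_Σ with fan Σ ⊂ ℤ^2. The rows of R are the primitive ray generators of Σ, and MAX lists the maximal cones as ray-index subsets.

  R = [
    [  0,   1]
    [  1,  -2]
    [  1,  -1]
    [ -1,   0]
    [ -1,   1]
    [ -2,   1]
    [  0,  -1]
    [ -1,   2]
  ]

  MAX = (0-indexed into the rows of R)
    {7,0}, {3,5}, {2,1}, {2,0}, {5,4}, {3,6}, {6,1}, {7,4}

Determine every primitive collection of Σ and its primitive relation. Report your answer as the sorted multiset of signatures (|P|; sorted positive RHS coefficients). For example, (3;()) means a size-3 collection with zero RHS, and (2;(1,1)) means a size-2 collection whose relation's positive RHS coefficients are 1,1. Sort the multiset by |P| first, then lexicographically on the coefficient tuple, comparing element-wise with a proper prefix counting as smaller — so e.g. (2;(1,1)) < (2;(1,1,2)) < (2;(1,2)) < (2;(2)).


Primitive collections (20):

  • {0,6}:  v_{0} + v_{6} = 0  ⇒ sig = (2;())
  • {1,7}:  v_{1} + v_{7} = 0  ⇒ sig = (2;())
  • {2,4}:  v_{2} + v_{4} = 0  ⇒ sig = (2;())
  • {0,1}:  v_{0} + v_{1} = v_{2}  ⇒ sig = (2;(1))
  • {0,3}:  v_{0} + v_{3} = v_{4}  ⇒ sig = (2;(1))
  • {0,4}:  v_{0} + v_{4} = v_{7}  ⇒ sig = (2;(1))
  • {1,4}:  v_{1} + v_{4} = v_{6}  ⇒ sig = (2;(1))
  • {2,3}:  v_{2} + v_{3} = v_{6}  ⇒ sig = (2;(1))
  • {2,5}:  v_{2} + v_{5} = v_{3}  ⇒ sig = (2;(1))
  • {2,6}:  v_{2} + v_{6} = v_{1}  ⇒ sig = (2;(1))
  • {2,7}:  v_{2} + v_{7} = v_{0}  ⇒ sig = (2;(1))
  • {3,4}:  v_{3} + v_{4} = v_{5}  ⇒ sig = (2;(1))
  • {4,6}:  v_{4} + v_{6} = v_{3}  ⇒ sig = (2;(1))
  • {6,7}:  v_{6} + v_{7} = v_{4}  ⇒ sig = (2;(1))
  • {1,5}:  v_{1} + v_{5} = v_{3} + v_{6}  ⇒ sig = (2;(1,1))
  • {0,5}:  v_{0} + v_{5} = 2·v_{4}  ⇒ sig = (2;(2))
  • {1,3}:  v_{1} + v_{3} = 2·v_{6}  ⇒ sig = (2;(2))
  • {3,7}:  v_{3} + v_{7} = 2·v_{4}  ⇒ sig = (2;(2))
  • {5,6}:  v_{5} + v_{6} = 2·v_{3}  ⇒ sig = (2;(2))
  • {5,7}:  v_{5} + v_{7} = 3·v_{4}  ⇒ sig = (2;(3))

Sorted signature multiset PRS(X):
[(2;()), (2;()), (2;()), (2;(1)), (2;(1)), (2;(1)), (2;(1)), (2;(1)), (2;(1)), (2;(1)), (2;(1)), (2;(1)), (2;(1)), (2;(1)), (2;(1,1)), (2;(2)), (2;(2)), (2;(2)), (2;(2)), (2;(3))]


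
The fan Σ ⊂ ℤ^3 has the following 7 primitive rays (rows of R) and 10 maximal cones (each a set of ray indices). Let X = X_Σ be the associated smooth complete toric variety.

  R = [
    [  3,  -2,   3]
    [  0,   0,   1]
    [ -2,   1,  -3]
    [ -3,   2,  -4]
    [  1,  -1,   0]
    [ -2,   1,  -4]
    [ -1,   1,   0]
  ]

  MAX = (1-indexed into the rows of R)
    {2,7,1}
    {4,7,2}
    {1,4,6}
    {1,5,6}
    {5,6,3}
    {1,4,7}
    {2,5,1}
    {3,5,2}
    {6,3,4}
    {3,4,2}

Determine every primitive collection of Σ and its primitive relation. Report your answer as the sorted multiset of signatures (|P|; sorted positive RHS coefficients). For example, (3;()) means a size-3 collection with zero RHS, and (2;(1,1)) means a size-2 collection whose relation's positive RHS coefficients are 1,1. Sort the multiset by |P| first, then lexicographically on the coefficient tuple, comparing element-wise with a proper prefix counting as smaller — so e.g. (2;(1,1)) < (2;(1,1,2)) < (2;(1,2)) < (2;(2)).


7 minimal non-faces of Δ(Σ) (on 7 rays):

  {5,7}:  v_{5} + v_{7} = 0 ; sig = (2;())
  {1,3}:  v_{1} + v_{3} = v_{5} ; sig = (2;(1))
  {2,6}:  v_{2} + v_{6} = v_{3} ; sig = (2;(1))
  {4,5}:  v_{4} + v_{5} = v_{6} ; sig = (2;(1))
  {6,7}:  v_{6} + v_{7} = v_{4} ; sig = (2;(1))
  {3,7}:  v_{3} + v_{7} = v_{2} + v_{4} ; sig = (2;(1,1))
  {1,2,4}:  v_{1} + v_{2} + v_{4} = 0 ; sig = (3;())

Sorted signature multiset PRS(X):
{ (2;()),  (2;(1)) ×4,  (2;(1,1)),  (3;()) }


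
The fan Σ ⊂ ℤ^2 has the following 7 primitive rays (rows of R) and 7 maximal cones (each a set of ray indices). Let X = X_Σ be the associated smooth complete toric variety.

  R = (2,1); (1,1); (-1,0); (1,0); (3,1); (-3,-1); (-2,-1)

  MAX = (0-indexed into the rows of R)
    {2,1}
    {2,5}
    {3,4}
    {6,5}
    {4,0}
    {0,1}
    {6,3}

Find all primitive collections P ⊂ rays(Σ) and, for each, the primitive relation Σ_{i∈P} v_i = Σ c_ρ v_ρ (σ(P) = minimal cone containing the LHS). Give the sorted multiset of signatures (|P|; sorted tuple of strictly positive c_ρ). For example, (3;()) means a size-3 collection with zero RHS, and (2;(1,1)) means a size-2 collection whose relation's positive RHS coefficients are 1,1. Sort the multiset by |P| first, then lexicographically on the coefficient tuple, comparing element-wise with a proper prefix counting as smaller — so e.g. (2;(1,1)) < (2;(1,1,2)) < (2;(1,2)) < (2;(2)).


14 minimal non-faces of Δ(Σ) (on 7 rays):

  {0,6}:  v_{0} + v_{6} = 0  ⇒ sig = (2;())
  {2,3}:  v_{2} + v_{3} = 0  ⇒ sig = (2;())
  {4,5}:  v_{4} + v_{5} = 0  ⇒ sig = (2;())
  {0,2}:  v_{0} + v_{2} = v_{1}  ⇒ sig = (2;(1))
  {0,3}:  v_{0} + v_{3} = v_{4}  ⇒ sig = (2;(1))
  {0,5}:  v_{0} + v_{5} = v_{2}  ⇒ sig = (2;(1))
  {1,3}:  v_{1} + v_{3} = v_{0}  ⇒ sig = (2;(1))
  {1,6}:  v_{1} + v_{6} = v_{2}  ⇒ sig = (2;(1))
  {2,4}:  v_{2} + v_{4} = v_{0}  ⇒ sig = (2;(1))
  {2,6}:  v_{2} + v_{6} = v_{5}  ⇒ sig = (2;(1))
  {3,5}:  v_{3} + v_{5} = v_{6}  ⇒ sig = (2;(1))
  {4,6}:  v_{4} + v_{6} = v_{3}  ⇒ sig = (2;(1))
  {1,4}:  v_{1} + v_{4} = 2·v_{0}  ⇒ sig = (2;(2))
  {1,5}:  v_{1} + v_{5} = 2·v_{2}  ⇒ sig = (2;(2))

Hence PRS(X_Σ) =
    |P|=2: 14 collections, coeffs (), (), (), (1), (1), (1), (1), (1), (1), (1), (1), (1), (2), (2)


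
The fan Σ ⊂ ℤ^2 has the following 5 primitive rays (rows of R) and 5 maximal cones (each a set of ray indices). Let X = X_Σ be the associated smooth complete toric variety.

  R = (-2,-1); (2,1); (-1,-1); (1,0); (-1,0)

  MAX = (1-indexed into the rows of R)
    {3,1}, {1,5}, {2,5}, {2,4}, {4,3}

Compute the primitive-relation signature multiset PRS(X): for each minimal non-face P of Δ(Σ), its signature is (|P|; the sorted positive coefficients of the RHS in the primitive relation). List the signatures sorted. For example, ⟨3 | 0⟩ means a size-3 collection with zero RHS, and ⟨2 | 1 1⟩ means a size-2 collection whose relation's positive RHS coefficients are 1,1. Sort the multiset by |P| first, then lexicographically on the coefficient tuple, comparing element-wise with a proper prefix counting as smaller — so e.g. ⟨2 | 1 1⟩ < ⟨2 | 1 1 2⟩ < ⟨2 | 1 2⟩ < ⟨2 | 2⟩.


5 minimal non-faces of Δ(Σ) (on 5 rays):

  • {1,2}:  v_{1} + v_{2} = 0 ; sig = ⟨2 | 0⟩
  • {4,5}:  v_{4} + v_{5} = 0 ; sig = ⟨2 | 0⟩
  • {1,4}:  v_{1} + v_{4} = v_{3} ; sig = ⟨2 | 1⟩
  • {2,3}:  v_{2} + v_{3} = v_{4} ; sig = ⟨2 | 1⟩
  • {3,5}:  v_{3} + v_{5} = v_{1} ; sig = ⟨2 | 1⟩

Signatures (|P|; sorted positive RHS coefficients), sorted:
    |P|=2: 5 collections, coeffs (), (), (1), (1), (1)


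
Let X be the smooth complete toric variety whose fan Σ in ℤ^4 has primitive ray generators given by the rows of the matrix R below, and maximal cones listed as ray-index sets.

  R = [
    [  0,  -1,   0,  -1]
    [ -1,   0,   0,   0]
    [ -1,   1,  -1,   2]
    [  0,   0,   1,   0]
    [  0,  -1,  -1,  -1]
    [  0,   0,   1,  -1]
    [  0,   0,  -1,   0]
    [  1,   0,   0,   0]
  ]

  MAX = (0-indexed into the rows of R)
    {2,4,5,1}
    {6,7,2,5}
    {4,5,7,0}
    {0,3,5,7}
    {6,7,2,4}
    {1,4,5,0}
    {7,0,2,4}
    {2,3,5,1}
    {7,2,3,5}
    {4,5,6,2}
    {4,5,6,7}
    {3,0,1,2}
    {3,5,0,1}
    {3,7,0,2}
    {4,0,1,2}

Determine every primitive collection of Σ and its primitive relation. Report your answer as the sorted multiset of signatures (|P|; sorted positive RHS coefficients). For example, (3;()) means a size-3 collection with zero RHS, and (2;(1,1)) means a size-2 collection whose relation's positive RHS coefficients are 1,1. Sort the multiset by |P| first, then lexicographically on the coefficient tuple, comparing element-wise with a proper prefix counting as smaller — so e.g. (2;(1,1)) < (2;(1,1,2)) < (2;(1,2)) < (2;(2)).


Δ(Σ) — 8 vertices, 7 min non-faces:

  {1,7}:  v_{1} + v_{7} = 0  →  sig = (2;())
  {3,6}:  v_{3} + v_{6} = 0  →  sig = (2;())
  {0,6}:  v_{0} + v_{6} = v_{4}  →  sig = (2;(1))
  {3,4}:  v_{3} + v_{4} = v_{0}  →  sig = (2;(1))
  {1,6}:  v_{1} + v_{6} = v_{2} + v_{4} + v_{5}  →  sig = (2;(1,1,1))
  {0,2,5}:  v_{0} + v_{2} + v_{5} = v_{1}  →  sig = (3;(1))
  {2,4,5,7}:  v_{2} + v_{4} + v_{5} + v_{7} = v_{6}  →  sig = (4;(1))

Sorted signature multiset PRS(X):
[(2;()), (2;()), (2;(1)), (2;(1)), (2;(1,1,1)), (3;(1)), (4;(1))]


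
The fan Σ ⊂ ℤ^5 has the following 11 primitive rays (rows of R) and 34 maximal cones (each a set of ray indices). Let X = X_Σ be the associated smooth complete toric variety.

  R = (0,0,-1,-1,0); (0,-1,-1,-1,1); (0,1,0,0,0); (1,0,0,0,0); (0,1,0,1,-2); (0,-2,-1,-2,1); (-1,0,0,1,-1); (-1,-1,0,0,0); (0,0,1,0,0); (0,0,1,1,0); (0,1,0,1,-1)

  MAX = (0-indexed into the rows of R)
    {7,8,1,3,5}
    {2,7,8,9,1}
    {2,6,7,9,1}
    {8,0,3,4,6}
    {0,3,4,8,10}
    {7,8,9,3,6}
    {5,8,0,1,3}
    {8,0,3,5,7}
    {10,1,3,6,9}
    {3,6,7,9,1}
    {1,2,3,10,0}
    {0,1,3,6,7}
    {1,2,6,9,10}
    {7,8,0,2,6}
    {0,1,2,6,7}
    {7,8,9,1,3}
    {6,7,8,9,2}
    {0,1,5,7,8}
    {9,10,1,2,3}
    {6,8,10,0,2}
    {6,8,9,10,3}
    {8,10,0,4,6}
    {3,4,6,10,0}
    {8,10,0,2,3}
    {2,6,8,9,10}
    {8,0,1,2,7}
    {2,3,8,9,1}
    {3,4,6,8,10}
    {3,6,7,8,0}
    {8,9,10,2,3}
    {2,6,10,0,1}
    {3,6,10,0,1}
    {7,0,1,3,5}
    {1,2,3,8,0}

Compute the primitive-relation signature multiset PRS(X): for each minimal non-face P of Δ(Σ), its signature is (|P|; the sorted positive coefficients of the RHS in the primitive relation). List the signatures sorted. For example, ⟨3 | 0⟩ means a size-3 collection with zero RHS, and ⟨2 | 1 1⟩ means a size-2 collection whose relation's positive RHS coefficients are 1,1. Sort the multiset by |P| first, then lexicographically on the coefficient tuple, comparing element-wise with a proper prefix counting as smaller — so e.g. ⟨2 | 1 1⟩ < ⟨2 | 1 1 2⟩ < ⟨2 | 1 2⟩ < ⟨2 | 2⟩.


Δ(Σ) — 11 vertices, 17 min non-faces:

  P={0,9}:  v_{0} + v_{9} = 0  →  sig = ⟨2 | 0⟩
  P={7,10}:  v_{7} + v_{10} = v_{6}  →  sig = ⟨2 | 1⟩
  P={1,4}:  v_{1} + v_{4} = v_{0} + v_{3} + v_{6}  →  sig = ⟨2 | 1 1 1⟩
  P={2,5}:  v_{2} + v_{5} = v_{0} + v_{1} + v_{8}  →  sig = ⟨2 | 1 1 1⟩
  P={5,10}:  v_{5} + v_{10} = v_{0} + v_{3} + v_{7}  →  sig = ⟨2 | 1 1 1⟩
  P={4,9}:  v_{4} + v_{9} = v_{3} + v_{6} + v_{8} + v_{10}  →  sig = ⟨2 | 1 1 1 1⟩
  P={5,9}:  v_{5} + v_{9} = v_{1} + v_{3} + v_{7} + v_{8}  →  sig = ⟨2 | 1 1 1 1⟩
  P={4,7}:  v_{4} + v_{7} = v_{0} + v_{3} + 2·v_{6} + v_{8}  →  sig = ⟨2 | 1 1 1 2⟩
  P={4,5}:  v_{4} + v_{5} = 2·v_{0} + 2·v_{3} + v_{6} + v_{7} + v_{8}  →  sig = ⟨2 | 1 1 1 2 2⟩
  P={2,4}:  v_{2} + v_{4} = v_{0} + v_{8} + 2·v_{10}  →  sig = ⟨2 | 1 1 2⟩
  P={5,6}:  v_{5} + v_{6} = v_{0} + v_{3} + 2·v_{7}  →  sig = ⟨2 | 1 1 2⟩
  P={1,8,10}:  v_{1} + v_{8} + v_{10} = 0  →  sig = ⟨3 | 0⟩
  P={2,3,7}:  v_{2} + v_{3} + v_{7} = 0  →  sig = ⟨3 | 0⟩
  P={1,6,8}:  v_{1} + v_{6} + v_{8} = v_{7}  →  sig = ⟨3 | 1⟩
  P={2,3,6}:  v_{2} + v_{3} + v_{6} = v_{10}  →  sig = ⟨3 | 1⟩
  P={0,1,3,7,8}:  v_{0} + v_{1} + v_{3} + v_{7} + v_{8} = v_{5}  →  sig = ⟨5 | 1⟩
  P={0,3,6,8,10}:  v_{0} + v_{3} + v_{6} + v_{8} + v_{10} = v_{4}  →  sig = ⟨5 | 1⟩

Sorted signature multiset PRS(X):
[⟨2 | 0⟩, ⟨2 | 1⟩, ⟨2 | 1 1 1⟩, ⟨2 | 1 1 1⟩, ⟨2 | 1 1 1⟩, ⟨2 | 1 1 1 1⟩, ⟨2 | 1 1 1 1⟩, ⟨2 | 1 1 1 2⟩, ⟨2 | 1 1 1 2 2⟩, ⟨2 | 1 1 2⟩, ⟨2 | 1 1 2⟩, ⟨3 | 0⟩, ⟨3 | 0⟩, ⟨3 | 1⟩, ⟨3 | 1⟩, ⟨5 | 1⟩, ⟨5 | 1⟩]


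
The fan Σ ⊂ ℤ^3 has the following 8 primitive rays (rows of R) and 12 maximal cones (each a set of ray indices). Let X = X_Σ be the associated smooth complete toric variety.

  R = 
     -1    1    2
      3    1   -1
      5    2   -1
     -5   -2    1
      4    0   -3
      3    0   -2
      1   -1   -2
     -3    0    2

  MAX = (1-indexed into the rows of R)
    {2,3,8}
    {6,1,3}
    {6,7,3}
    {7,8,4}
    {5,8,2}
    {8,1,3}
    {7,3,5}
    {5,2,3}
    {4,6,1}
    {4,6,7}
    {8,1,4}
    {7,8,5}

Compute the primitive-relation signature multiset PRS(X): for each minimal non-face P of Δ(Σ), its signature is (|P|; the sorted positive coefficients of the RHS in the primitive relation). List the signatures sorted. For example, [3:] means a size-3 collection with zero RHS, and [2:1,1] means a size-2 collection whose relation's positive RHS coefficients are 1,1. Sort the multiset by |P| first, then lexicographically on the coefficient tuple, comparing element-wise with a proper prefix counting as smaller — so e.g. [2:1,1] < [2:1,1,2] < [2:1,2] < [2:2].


The 12 primitive collections of Σ (r=8, n=3):

  P = {1,7}:  v_{1} + v_{7} = 0 ; sig = [2:]
  P = {3,4}:  v_{3} + v_{4} = 0 ; sig = [2:]
  P = {6,8}:  v_{6} + v_{8} = 0 ; sig = [2:]
  P = {1,5}:  v_{1} + v_{5} = v_{2} ; sig = [2:1]
  P = {2,7}:  v_{2} + v_{7} = v_{5} ; sig = [2:1]
  P = {1,2}:  v_{1} + v_{2} = v_{3} + v_{8} ; sig = [2:1,1]
  P = {2,4}:  v_{2} + v_{4} = v_{7} + v_{8} ; sig = [2:1,1]
  P = {2,6}:  v_{2} + v_{6} = v_{3} + v_{7} ; sig = [2:1,1]
  P = {4,5}:  v_{4} + v_{5} = 2·v_{7} + v_{8} ; sig = [2:1,2]
  P = {5,6}:  v_{5} + v_{6} = v_{3} + 2·v_{7} ; sig = [2:1,2]
  P = {3,7,8}:  v_{3} + v_{7} + v_{8} = v_{2} ; sig = [3:1]
  P = {3,5,8}:  v_{3} + v_{5} + v_{8} = 2·v_{2} ; sig = [3:2]

so the primitive-relation signature multiset is
    [2:]
    [2:]
    [2:]
    [2:1]
    [2:1]
    [2:1,1]
    [2:1,1]
    [2:1,1]
    [2:1,2]
    [2:1,2]
    [3:1]
    [3:2]


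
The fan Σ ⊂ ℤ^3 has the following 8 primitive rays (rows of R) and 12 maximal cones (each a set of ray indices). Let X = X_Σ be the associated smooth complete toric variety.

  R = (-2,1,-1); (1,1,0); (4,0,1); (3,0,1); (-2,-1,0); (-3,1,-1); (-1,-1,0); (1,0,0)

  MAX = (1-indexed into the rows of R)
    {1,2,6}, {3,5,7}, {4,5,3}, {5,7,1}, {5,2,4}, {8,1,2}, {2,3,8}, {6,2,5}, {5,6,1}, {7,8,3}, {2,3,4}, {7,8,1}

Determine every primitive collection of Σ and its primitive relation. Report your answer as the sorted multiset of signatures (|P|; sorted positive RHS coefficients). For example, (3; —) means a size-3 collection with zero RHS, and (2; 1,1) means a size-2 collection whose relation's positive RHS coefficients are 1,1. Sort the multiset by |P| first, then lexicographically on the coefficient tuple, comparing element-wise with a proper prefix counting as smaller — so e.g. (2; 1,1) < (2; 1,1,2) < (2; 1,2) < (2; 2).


Σ has 12 primitive collections:

  P={2,7}:  v_{2} + v_{7} = 0  ⟹  sig = (2; —)
  P={1,4}:  v_{1} + v_{4} = v_{2}  ⟹  sig = (2; 1)
  P={3,6}:  v_{3} + v_{6} = v_{2}  ⟹  sig = (2; 1)
  P={4,8}:  v_{4} + v_{8} = v_{3}  ⟹  sig = (2; 1)
  P={5,8}:  v_{5} + v_{8} = v_{7}  ⟹  sig = (2; 1)
  P={6,8}:  v_{6} + v_{8} = v_{1}  ⟹  sig = (2; 1)
  P={1,3}:  v_{1} + v_{3} = v_{2} + v_{8}  ⟹  sig = (2; 1,1)
  P={4,7}:  v_{4} + v_{7} = v_{3} + v_{5}  ⟹  sig = (2; 1,1)
  P={6,7}:  v_{6} + v_{7} = v_{1} + v_{5}  ⟹  sig = (2; 1,1)
  P={4,6}:  v_{4} + v_{6} = 2·v_{2} + v_{5}  ⟹  sig = (2; 1,2)
  P={1,2,5}:  v_{1} + v_{2} + v_{5} = v_{6}  ⟹  sig = (3; 1)
  P={2,3,5}:  v_{2} + v_{3} + v_{5} = v_{4}  ⟹  sig = (3; 1)

Sorted signature multiset PRS(X):
    (2; —)
    (2; 1)
    (2; 1)
    (2; 1)
    (2; 1)
    (2; 1)
    (2; 1,1)
    (2; 1,1)
    (2; 1,1)
    (2; 1,2)
    (3; 1)
    (3; 1)


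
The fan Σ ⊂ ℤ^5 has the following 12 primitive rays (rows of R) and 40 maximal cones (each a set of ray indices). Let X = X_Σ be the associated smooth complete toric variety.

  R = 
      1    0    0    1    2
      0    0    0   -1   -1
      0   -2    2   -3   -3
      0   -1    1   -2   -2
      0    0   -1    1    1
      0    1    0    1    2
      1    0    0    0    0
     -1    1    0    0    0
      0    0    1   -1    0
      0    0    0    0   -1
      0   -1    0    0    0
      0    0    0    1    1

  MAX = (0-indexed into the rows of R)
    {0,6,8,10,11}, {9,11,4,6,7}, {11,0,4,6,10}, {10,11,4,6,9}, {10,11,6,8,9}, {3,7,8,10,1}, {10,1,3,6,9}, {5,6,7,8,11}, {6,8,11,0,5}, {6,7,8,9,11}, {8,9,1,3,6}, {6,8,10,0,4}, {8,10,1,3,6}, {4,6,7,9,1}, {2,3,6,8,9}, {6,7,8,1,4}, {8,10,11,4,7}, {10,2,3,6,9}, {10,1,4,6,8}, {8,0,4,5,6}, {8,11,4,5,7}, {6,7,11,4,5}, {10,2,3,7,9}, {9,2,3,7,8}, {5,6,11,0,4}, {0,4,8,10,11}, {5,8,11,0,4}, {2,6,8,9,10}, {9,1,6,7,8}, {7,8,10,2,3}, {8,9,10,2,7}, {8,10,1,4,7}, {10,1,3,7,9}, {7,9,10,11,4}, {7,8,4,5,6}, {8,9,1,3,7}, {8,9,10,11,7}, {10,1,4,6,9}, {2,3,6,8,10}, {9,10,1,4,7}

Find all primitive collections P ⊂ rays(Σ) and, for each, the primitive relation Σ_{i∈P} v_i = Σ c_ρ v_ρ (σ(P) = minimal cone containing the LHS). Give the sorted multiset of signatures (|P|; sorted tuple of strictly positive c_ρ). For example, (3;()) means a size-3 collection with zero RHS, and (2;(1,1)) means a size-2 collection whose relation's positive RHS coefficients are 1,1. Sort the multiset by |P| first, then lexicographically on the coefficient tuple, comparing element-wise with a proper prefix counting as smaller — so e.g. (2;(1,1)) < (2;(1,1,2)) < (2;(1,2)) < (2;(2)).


Σ has 23 primitive collections:

  P = {1,11}:  v_{1} + v_{11} = 0  so sig = (2;())
  P = {0,7}:  v_{0} + v_{7} = v_{5}  so sig = (2;(1))
  P = {3,5}:  v_{3} + v_{5} = v_{8}  so sig = (2;(1))
  P = {0,9}:  v_{0} + v_{9} = v_{6} + v_{11}  so sig = (2;(1,1))
  P = {2,4}:  v_{2} + v_{4} = v_{3} + v_{10}  so sig = (2;(1,1))
  P = {3,4}:  v_{3} + v_{4} = v_{1} + v_{10}  so sig = (2;(1,1))
  P = {0,1}:  v_{0} + v_{1} = v_{4} + v_{6} + v_{8}  so sig = (2;(1,1,1))
  P = {0,3}:  v_{0} + v_{3} = v_{6} + v_{8} + v_{10}  so sig = (2;(1,1,1))
  P = {3,11}:  v_{3} + v_{11} = v_{8} + v_{9} + v_{10}  so sig = (2;(1,1,1))
  P = {5,9}:  v_{5} + v_{9} = v_{6} + v_{7} + v_{11}  so sig = (2;(1,1,1))
  P = {5,10}:  v_{5} + v_{10} = v_{4} + v_{8} + v_{11}  so sig = (2;(1,1,1))
  P = {1,5}:  v_{1} + v_{5} = v_{4} + v_{6} + v_{7} + v_{8}  so sig = (2;(1,1,1,1))
  P = {2,5}:  v_{2} + v_{5} = 2·v_{8} + v_{9} + v_{10}  so sig = (2;(1,1,2))
  P = {0,2}:  v_{0} + v_{2} = v_{6} + 2·v_{8} + v_{9} + 2·v_{10}  so sig = (2;(1,1,2,2))
  P = {1,2}:  v_{1} + v_{2} = 2·v_{3}  so sig = (2;(2))
  P = {2,11}:  v_{2} + v_{11} = 2·v_{8} + 2·v_{9} + 2·v_{10}  so sig = (2;(2,2,2))
  P = {4,8,9}:  v_{4} + v_{8} + v_{9} = 0  so sig = (3;())
  P = {6,7,10}:  v_{6} + v_{7} + v_{10} = 0  so sig = (3;())
  P = {2,6,7}:  v_{2} + v_{6} + v_{7} = v_{3} + v_{8} + v_{9}  so sig = (3;(1,1,1))
  P = {3,6,7}:  v_{3} + v_{6} + v_{7} = v_{1} + v_{8} + v_{9}  so sig = (3;(1,1,1))
  P = {1,8,9,10}:  v_{1} + v_{8} + v_{9} + v_{10} = v_{3}  so sig = (4;(1))
  P = {3,8,9,10}:  v_{3} + v_{8} + v_{9} + v_{10} = v_{2}  so sig = (4;(1))
  P = {4,6,8,11}:  v_{4} + v_{6} + v_{8} + v_{11} = v_{0}  so sig = (4;(1))

Signatures (|P|; sorted positive RHS coefficients), sorted:
    |P|=2: 16 collections, coeffs (), (1), (1), (1,1), (1,1), (1,1), (1,1,1), (1,1,1), (1,1,1), (1,1,1), (1,1,1), (1,1,1,1), (1,1,2), (1,1,2,2), (2), (2,2,2)
    |P|=3: 4 collections, coeffs (), (), (1,1,1), (1,1,1)
    |P|=4: 3 collections, coeffs (1), (1), (1)


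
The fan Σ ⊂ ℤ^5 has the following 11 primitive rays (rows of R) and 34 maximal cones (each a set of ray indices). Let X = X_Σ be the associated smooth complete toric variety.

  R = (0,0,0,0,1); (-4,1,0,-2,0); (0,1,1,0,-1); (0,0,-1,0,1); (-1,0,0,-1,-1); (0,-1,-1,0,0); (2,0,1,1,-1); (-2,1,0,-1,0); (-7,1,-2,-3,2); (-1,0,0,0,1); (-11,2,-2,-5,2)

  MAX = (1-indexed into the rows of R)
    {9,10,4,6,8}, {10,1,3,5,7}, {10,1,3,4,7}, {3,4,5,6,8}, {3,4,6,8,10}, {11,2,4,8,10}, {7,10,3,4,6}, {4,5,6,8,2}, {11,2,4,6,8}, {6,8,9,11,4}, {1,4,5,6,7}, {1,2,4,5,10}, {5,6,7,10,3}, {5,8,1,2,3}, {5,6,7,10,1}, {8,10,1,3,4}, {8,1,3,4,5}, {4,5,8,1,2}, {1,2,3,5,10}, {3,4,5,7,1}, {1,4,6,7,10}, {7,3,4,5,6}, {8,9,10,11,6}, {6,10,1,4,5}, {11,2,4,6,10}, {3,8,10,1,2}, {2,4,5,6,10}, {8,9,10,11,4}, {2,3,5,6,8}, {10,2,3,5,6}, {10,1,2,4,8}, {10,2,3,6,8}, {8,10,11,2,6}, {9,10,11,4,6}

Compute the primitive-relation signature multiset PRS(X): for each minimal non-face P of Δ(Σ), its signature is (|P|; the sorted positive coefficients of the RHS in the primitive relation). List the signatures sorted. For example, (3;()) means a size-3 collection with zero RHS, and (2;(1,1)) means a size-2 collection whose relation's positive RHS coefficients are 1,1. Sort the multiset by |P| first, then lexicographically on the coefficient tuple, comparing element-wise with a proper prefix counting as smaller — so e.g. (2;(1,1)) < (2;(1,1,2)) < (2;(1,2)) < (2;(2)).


Δ(Σ) — 11 vertices, 20 min non-faces:

  P = {2,9}:  v_{2} + v_{9} = v_{11}  ⟹  sig = (2;(1))
  P = {7,8}:  v_{7} + v_{8} = v_{3}  ⟹  sig = (2;(1))
  P = {2,7}:  v_{2} + v_{7} = v_{3} + v_{5} + v_{10}  ⟹  sig = (2;(1,1,1))
  P = {7,11}:  v_{7} + v_{11} = v_{2} + v_{6} + 2·v_{8} + v_{10}  ⟹  sig = (2;(1,1,1,2))
  P = {3,11}:  v_{3} + v_{11} = v_{2} + v_{6} + 3·v_{8} + v_{10}  ⟹  sig = (2;(1,1,1,3))
  P = {5,9}:  v_{5} + v_{9} = 2·v_{2} + v_{4} + v_{6}  ⟹  sig = (2;(1,1,2))
  P = {7,9}:  v_{7} + v_{9} = v_{6} + 2·v_{8} + v_{10}  ⟹  sig = (2;(1,1,2))
  P = {1,9}:  v_{1} + v_{9} = v_{2} + 2·v_{4} + v_{5} + 2·v_{10}  ⟹  sig = (2;(1,1,2,2))
  P = {3,9}:  v_{3} + v_{9} = v_{6} + 3·v_{8} + v_{10}  ⟹  sig = (2;(1,1,3))
  P = {5,11}:  v_{5} + v_{11} = 3·v_{2} + v_{4} + v_{6}  ⟹  sig = (2;(1,1,3))
  P = {1,11}:  v_{1} + v_{11} = 2·v_{2} + 2·v_{4} + v_{5} + 2·v_{10}  ⟹  sig = (2;(1,2,2,2))
  P = {1,3,6}:  v_{1} + v_{3} + v_{6} = 0  ⟹  sig = (3;())
  P = {5,8,10}:  v_{5} + v_{8} + v_{10} = v_{2}  ⟹  sig = (3;(1))
  P = {1,6,8}:  v_{1} + v_{6} + v_{8} = v_{4} + v_{5} + v_{10}  ⟹  sig = (3;(1,1,1))
  P = {1,2,6}:  v_{1} + v_{2} + v_{6} = v_{4} + 2·v_{5} + 2·v_{10}  ⟹  sig = (3;(1,2,2))
  P = {2,3,4}:  v_{2} + v_{3} + v_{4} = 2·v_{8}  ⟹  sig = (3;(2))
  P = {4,5,7,10}:  v_{4} + v_{5} + v_{7} + v_{10} = 0  ⟹  sig = (4;())
  P = {3,4,5,10}:  v_{3} + v_{4} + v_{5} + v_{10} = v_{8}  ⟹  sig = (4;(1))
  P = {2,4,6,8,10}:  v_{2} + v_{4} + v_{6} + v_{8} + v_{10} = v_{9}  ⟹  sig = (5;(1))
  P = {4,6,8,10,11}:  v_{4} + v_{6} + v_{8} + v_{10} + v_{11} = 2·v_{9}  ⟹  sig = (5;(2))

Signatures (|P|; sorted positive RHS coefficients), sorted:
[(2;(1)), (2;(1)), (2;(1,1,1)), (2;(1,1,1,2)), (2;(1,1,1,3)), (2;(1,1,2)), (2;(1,1,2)), (2;(1,1,2,2)), (2;(1,1,3)), (2;(1,1,3)), (2;(1,2,2,2)), (3;()), (3;(1)), (3;(1,1,1)), (3;(1,2,2)), (3;(2)), (4;()), (4;(1)), (5;(1)), (5;(2))]


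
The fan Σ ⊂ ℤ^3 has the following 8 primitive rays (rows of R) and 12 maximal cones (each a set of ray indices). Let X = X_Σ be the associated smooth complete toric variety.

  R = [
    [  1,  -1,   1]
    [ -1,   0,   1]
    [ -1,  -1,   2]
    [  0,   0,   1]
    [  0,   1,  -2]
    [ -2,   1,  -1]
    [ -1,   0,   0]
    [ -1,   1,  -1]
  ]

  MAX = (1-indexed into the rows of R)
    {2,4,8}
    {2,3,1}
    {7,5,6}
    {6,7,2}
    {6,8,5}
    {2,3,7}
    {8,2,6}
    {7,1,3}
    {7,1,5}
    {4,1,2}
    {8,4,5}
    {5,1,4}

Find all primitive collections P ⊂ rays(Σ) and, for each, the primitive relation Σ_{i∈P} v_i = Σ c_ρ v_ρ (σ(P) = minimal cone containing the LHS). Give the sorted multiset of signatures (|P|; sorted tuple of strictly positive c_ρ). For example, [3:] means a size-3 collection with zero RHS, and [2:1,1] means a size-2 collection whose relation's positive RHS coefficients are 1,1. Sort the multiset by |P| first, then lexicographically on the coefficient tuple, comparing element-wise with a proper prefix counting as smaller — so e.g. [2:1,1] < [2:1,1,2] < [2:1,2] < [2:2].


11 minimal non-faces of Δ(Σ) (on 8 rays):

  • {1,8}:  v_{1} + v_{8} = 0  ⟹  sig = [2:]
  • {1,6}:  v_{1} + v_{6} = v_{7}  ⟹  sig = [2:1]
  • {2,5}:  v_{2} + v_{5} = v_{8}  ⟹  sig = [2:1]
  • {3,5}:  v_{3} + v_{5} = v_{7}  ⟹  sig = [2:1]
  • {4,7}:  v_{4} + v_{7} = v_{2}  ⟹  sig = [2:1]
  • {7,8}:  v_{7} + v_{8} = v_{6}  ⟹  sig = [2:1]
  • {3,8}:  v_{3} + v_{8} = v_{2} + v_{7}  ⟹  sig = [2:1,1]
  • {4,6}:  v_{4} + v_{6} = v_{2} + v_{8}  ⟹  sig = [2:1,1]
  • {3,4}:  v_{3} + v_{4} = v_{1} + 2·v_{2}  ⟹  sig = [2:1,2]
  • {3,6}:  v_{3} + v_{6} = v_{2} + 2·v_{7}  ⟹  sig = [2:1,2]
  • {1,2,7}:  v_{1} + v_{2} + v_{7} = v_{3}  ⟹  sig = [3:1]

Signatures (|P|; sorted positive RHS coefficients), sorted:
[[2:], [2:1], [2:1], [2:1], [2:1], [2:1], [2:1,1], [2:1,1], [2:1,2], [2:1,2], [3:1]]


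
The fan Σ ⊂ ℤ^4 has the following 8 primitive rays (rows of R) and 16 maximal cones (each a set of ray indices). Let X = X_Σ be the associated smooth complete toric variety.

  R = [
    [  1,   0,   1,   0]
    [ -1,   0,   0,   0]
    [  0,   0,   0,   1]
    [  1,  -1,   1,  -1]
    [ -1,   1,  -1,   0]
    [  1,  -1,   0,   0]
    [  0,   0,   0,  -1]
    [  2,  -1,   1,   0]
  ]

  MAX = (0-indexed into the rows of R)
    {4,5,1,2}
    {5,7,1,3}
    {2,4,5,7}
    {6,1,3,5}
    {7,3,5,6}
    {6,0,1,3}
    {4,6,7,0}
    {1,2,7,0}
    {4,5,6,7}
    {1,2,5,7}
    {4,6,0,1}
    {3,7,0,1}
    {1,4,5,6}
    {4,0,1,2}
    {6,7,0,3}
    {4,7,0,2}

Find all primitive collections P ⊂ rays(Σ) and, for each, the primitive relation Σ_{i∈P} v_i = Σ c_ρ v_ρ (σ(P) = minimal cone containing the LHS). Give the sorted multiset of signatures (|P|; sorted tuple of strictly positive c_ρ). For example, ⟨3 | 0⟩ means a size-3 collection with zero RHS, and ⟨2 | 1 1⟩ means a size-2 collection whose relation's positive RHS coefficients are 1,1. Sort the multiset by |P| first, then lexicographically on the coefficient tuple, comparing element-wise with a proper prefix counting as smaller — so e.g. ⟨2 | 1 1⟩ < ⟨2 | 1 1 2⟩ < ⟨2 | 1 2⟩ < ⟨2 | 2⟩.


6 collections generate NE(X_Σ); each relation:

  {2,6}:  v_{2} + v_{6} = 0 — sig = ⟨2 | 0⟩
  {0,5}:  v_{0} + v_{5} = v_{7} — sig = ⟨2 | 1⟩
  {3,4}:  v_{3} + v_{4} = v_{6} — sig = ⟨2 | 1⟩
  {2,3}:  v_{2} + v_{3} = v_{1} + v_{7} — sig = ⟨2 | 1 1⟩
  {1,4,7}:  v_{1} + v_{4} + v_{7} = 0 — sig = ⟨3 | 0⟩
  {1,6,7}:  v_{1} + v_{6} + v_{7} = v_{3} — sig = ⟨3 | 1⟩

Hence PRS(X_Σ) =
    |P|=2: 4 collections, coeffs (), (1), (1), (1,1)
    |P|=3: 2 collections, coeffs (), (1)
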